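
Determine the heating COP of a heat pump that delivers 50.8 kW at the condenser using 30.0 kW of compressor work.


COP_hp = Q_cond / W
COP_hp = 50.8 / 30.0
COP_hp = 1.693

1.693


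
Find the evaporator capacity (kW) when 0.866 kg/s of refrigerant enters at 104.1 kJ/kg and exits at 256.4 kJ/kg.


dh = 256.4 - 104.1 = 152.3 kJ/kg
Q_evap = m_dot * dh = 0.866 * 152.3
Q_evap = 131.89 kW

131.89


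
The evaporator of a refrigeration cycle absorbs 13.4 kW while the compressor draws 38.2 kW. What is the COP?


COP = Q_evap / W
COP = 13.4 / 38.2
COP = 0.351

0.351


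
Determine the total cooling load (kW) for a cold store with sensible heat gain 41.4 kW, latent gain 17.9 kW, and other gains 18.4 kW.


Q_total = Q_s + Q_l + Q_misc
Q_total = 41.4 + 17.9 + 18.4
Q_total = 77.7 kW

77.7


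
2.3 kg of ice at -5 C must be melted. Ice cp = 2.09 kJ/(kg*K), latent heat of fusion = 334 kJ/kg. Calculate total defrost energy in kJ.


Sensible heat = cp * dT = 2.09 * 5 = 10.45 kJ/kg
Total per kg = 10.45 + 334 = 344.45 kJ/kg
Q = m * total = 2.3 * 344.45
Q = 792.2 kJ

792.2


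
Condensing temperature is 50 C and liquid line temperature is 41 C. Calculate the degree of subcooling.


Subcooling = T_cond - T_liquid
Subcooling = 50 - 41
Subcooling = 9 K

9


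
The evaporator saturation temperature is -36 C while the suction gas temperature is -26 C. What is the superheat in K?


Superheat = T_suction - T_evap
Superheat = -26 - (-36)
Superheat = 10 K

10


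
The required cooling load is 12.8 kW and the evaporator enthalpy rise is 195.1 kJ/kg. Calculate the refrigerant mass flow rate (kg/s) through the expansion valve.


m_dot = Q / dh
m_dot = 12.8 / 195.1
m_dot = 0.0656 kg/s

0.0656


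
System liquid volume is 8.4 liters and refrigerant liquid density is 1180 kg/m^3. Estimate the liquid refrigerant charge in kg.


Charge = V * rho / 1000
Charge = 8.4 * 1180 / 1000
Charge = 9.91 kg

9.91


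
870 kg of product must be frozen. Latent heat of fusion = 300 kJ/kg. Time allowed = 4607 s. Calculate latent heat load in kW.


Q_lat = m * h_fg / t
Q_lat = 870 * 300 / 4607
Q_lat = 56.65 kW

56.65


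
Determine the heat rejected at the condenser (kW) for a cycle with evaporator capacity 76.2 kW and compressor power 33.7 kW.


Q_cond = Q_evap + W
Q_cond = 76.2 + 33.7
Q_cond = 109.9 kW

109.9


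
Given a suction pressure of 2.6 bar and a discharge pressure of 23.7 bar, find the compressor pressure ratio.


PR = P_high / P_low
PR = 23.7 / 2.6
PR = 9.115

9.115


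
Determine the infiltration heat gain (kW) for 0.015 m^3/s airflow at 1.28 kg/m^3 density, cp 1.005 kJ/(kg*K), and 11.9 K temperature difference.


Q = V_dot * rho * cp * dT
Q = 0.015 * 1.28 * 1.005 * 11.9
Q = 0.23 kW

0.23


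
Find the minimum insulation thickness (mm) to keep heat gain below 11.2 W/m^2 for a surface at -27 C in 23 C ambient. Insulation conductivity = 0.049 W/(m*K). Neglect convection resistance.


dT = 23 - (-27) = 50 K
thickness = k * dT / q_max * 1000
thickness = 0.049 * 50 / 11.2 * 1000
thickness = 218.8 mm

218.8


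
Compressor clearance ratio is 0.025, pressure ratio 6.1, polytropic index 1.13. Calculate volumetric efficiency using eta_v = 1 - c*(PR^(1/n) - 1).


PR^(1/n) = 6.1^(1/1.13) = 4.95429833
eta_v = 1 - 0.025 * (4.95429833 - 1)
eta_v = 0.9011

0.9011


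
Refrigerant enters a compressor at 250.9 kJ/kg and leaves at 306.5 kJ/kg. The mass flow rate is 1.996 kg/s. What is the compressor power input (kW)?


dh = 306.5 - 250.9 = 55.6 kJ/kg
W = m_dot * dh = 1.996 * 55.6 = 110.98 kW

110.98


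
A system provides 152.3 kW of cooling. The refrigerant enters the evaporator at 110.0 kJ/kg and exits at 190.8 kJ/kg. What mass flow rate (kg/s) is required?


dh = 190.8 - 110.0 = 80.8 kJ/kg
m_dot = Q / dh = 152.3 / 80.8 = 1.8849 kg/s

1.8849


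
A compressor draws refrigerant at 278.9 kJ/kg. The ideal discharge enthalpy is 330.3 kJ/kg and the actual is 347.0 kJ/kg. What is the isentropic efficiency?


dh_ideal = 330.3 - 278.9 = 51.4 kJ/kg
dh_actual = 347.0 - 278.9 = 68.1 kJ/kg
eta_s = dh_ideal / dh_actual = 51.4 / 68.1
eta_s = 0.7548

0.7548


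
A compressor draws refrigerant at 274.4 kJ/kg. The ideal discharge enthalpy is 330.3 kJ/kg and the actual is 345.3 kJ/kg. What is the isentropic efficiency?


dh_ideal = 330.3 - 274.4 = 55.9 kJ/kg
dh_actual = 345.3 - 274.4 = 70.9 kJ/kg
eta_s = dh_ideal / dh_actual = 55.9 / 70.9
eta_s = 0.7884

0.7884


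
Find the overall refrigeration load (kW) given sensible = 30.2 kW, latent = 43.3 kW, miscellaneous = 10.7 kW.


Q_total = Q_s + Q_l + Q_misc
Q_total = 30.2 + 43.3 + 10.7
Q_total = 84.2 kW

84.2


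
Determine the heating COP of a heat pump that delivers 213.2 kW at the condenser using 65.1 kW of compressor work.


COP_hp = Q_cond / W
COP_hp = 213.2 / 65.1
COP_hp = 3.275

3.275


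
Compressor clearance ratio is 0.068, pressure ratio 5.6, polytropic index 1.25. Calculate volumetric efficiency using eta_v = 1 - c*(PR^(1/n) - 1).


PR^(1/n) = 5.6^(1/1.25) = 3.96780592
eta_v = 1 - 0.068 * (3.96780592 - 1)
eta_v = 0.7982

0.7982


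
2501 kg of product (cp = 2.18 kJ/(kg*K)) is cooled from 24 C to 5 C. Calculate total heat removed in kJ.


dT = 24 - (5) = 19 K
Q = m * cp * dT = 2501 * 2.18 * 19
Q = 103591 kJ

103591


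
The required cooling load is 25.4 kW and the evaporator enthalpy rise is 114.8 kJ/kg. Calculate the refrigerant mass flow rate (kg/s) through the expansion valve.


m_dot = Q / dh
m_dot = 25.4 / 114.8
m_dot = 0.2213 kg/s

0.2213


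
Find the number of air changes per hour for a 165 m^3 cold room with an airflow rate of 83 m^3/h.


ACH = flow / volume
ACH = 83 / 165
ACH = 0.503

0.503


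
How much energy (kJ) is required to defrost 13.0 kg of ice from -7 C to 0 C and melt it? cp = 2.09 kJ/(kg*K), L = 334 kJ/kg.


Sensible heat = cp * dT = 2.09 * 7 = 14.63 kJ/kg
Total per kg = 14.63 + 334 = 348.63 kJ/kg
Q = m * total = 13.0 * 348.63
Q = 4532.2 kJ

4532.2


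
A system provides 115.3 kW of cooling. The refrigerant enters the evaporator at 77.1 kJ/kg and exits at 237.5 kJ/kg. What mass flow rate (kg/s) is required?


dh = 237.5 - 77.1 = 160.4 kJ/kg
m_dot = Q / dh = 115.3 / 160.4 = 0.7188 kg/s

0.7188


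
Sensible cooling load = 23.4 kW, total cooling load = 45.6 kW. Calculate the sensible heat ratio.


SHR = Q_sensible / Q_total
SHR = 23.4 / 45.6
SHR = 0.513

0.513


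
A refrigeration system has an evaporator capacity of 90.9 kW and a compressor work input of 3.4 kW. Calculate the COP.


COP = Q_evap / W
COP = 90.9 / 3.4
COP = 26.735

26.735


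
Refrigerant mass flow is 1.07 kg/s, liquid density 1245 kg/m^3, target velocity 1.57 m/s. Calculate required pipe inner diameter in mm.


A = m_dot / (rho * v) = 1.07 / (1245 * 1.57) = 0.0005474125803 m^2
d = sqrt(4*A/pi) * 1000
d = 26.4 mm

26.4


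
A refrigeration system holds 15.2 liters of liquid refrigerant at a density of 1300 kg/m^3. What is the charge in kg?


Charge = V * rho / 1000
Charge = 15.2 * 1300 / 1000
Charge = 19.76 kg

19.76


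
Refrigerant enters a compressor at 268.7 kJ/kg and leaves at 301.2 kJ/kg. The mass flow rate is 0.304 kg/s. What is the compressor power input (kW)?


dh = 301.2 - 268.7 = 32.5 kJ/kg
W = m_dot * dh = 0.304 * 32.5 = 9.88 kW

9.88


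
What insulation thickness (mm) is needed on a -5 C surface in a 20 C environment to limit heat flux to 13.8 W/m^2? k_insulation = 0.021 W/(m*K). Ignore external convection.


dT = 20 - (-5) = 25 K
thickness = k * dT / q_max * 1000
thickness = 0.021 * 25 / 13.8 * 1000
thickness = 38.0 mm

38.0


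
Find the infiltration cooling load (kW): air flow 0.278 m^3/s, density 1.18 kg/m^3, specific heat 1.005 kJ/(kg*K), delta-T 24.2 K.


Q = V_dot * rho * cp * dT
Q = 0.278 * 1.18 * 1.005 * 24.2
Q = 7.978 kW

7.978


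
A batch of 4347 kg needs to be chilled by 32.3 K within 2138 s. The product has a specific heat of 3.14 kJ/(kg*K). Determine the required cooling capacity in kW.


Q = m * cp * dT / t
Q = 4347 * 3.14 * 32.3 / 2138
Q = 206.212 kW

206.212


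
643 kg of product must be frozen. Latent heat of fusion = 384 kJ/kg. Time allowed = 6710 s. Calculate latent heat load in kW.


Q_lat = m * h_fg / t
Q_lat = 643 * 384 / 6710
Q_lat = 36.8 kW

36.8


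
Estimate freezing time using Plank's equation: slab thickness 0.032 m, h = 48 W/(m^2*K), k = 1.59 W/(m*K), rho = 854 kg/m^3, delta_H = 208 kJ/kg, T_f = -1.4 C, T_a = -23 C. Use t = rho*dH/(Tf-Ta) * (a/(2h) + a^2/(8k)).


dT = -1.4 - (-23) = 21.6 K
term1 = a/(2h) = 0.032/(2*48) = 0.0003333333333
term2 = a^2/(8k) = 0.032^2/(8*1.59) = 0.00008050314465
t = rho*dH*1000/dT * (term1 + term2)
t = 854*208*1000/21.6 * (0.0003333333333 + 0.00008050314465)
t = 3403 s

3403


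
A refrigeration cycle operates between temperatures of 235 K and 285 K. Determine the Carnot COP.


dT = 285 - 235 = 50 K
COP_carnot = T_cold / dT = 235 / 50
COP_carnot = 4.7

4.7


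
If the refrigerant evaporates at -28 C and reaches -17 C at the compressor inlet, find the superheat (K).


Superheat = T_suction - T_evap
Superheat = -17 - (-28)
Superheat = 11 K

11


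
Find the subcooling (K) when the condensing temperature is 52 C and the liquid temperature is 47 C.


Subcooling = T_cond - T_liquid
Subcooling = 52 - 47
Subcooling = 5 K

5


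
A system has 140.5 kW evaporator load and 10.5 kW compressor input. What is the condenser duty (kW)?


Q_cond = Q_evap + W
Q_cond = 140.5 + 10.5
Q_cond = 151.0 kW

151.0


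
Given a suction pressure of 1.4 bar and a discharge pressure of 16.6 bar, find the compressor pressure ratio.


PR = P_high / P_low
PR = 16.6 / 1.4
PR = 11.857

11.857


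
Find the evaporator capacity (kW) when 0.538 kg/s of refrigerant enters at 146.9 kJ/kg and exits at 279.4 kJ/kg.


dh = 279.4 - 146.9 = 132.5 kJ/kg
Q_evap = m_dot * dh = 0.538 * 132.5
Q_evap = 71.29 kW

71.29


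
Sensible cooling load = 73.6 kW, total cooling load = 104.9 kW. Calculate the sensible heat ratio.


SHR = Q_sensible / Q_total
SHR = 73.6 / 104.9
SHR = 0.702

0.702


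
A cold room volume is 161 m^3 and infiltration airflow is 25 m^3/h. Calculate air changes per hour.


ACH = flow / volume
ACH = 25 / 161
ACH = 0.155

0.155


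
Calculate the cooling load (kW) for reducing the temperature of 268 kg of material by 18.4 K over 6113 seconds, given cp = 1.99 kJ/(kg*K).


Q = m * cp * dT / t
Q = 268 * 1.99 * 18.4 / 6113
Q = 1.605 kW

1.605


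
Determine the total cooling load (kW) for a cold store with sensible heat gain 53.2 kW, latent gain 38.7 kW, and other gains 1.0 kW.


Q_total = Q_s + Q_l + Q_misc
Q_total = 53.2 + 38.7 + 1.0
Q_total = 92.9 kW

92.9


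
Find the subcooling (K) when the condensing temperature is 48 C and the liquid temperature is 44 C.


Subcooling = T_cond - T_liquid
Subcooling = 48 - 44
Subcooling = 4 K

4


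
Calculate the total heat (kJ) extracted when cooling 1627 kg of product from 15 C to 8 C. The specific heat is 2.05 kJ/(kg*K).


dT = 15 - (8) = 7 K
Q = m * cp * dT = 1627 * 2.05 * 7
Q = 23347 kJ

23347


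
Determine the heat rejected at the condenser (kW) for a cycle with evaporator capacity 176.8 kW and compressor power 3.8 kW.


Q_cond = Q_evap + W
Q_cond = 176.8 + 3.8
Q_cond = 180.6 kW

180.6


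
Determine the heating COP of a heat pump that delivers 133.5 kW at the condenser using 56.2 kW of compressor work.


COP_hp = Q_cond / W
COP_hp = 133.5 / 56.2
COP_hp = 2.375

2.375


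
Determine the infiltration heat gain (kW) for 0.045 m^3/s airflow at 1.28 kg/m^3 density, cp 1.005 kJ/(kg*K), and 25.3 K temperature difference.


Q = V_dot * rho * cp * dT
Q = 0.045 * 1.28 * 1.005 * 25.3
Q = 1.465 kW

1.465


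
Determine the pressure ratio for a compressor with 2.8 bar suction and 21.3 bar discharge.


PR = P_high / P_low
PR = 21.3 / 2.8
PR = 7.607

7.607


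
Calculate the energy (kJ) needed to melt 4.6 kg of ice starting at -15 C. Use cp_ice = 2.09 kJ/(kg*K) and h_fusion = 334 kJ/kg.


Sensible heat = cp * dT = 2.09 * 15 = 31.35 kJ/kg
Total per kg = 31.35 + 334 = 365.35 kJ/kg
Q = m * total = 4.6 * 365.35
Q = 1680.6 kJ

1680.6


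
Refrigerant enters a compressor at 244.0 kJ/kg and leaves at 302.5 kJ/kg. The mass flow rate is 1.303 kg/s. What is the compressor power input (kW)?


dh = 302.5 - 244.0 = 58.5 kJ/kg
W = m_dot * dh = 1.303 * 58.5 = 76.23 kW

76.23


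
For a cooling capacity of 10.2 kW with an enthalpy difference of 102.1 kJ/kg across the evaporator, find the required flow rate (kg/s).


m_dot = Q / dh
m_dot = 10.2 / 102.1
m_dot = 0.0999 kg/s

0.0999


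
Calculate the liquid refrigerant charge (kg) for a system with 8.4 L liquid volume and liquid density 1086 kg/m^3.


Charge = V * rho / 1000
Charge = 8.4 * 1086 / 1000
Charge = 9.12 kg

9.12


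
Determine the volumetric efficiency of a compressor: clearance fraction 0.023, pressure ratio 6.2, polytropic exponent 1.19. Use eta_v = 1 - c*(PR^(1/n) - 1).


PR^(1/n) = 6.2^(1/1.19) = 4.63313942
eta_v = 1 - 0.023 * (4.63313942 - 1)
eta_v = 0.9164

0.9164


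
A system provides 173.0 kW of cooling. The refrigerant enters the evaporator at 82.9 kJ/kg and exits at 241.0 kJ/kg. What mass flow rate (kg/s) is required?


dh = 241.0 - 82.9 = 158.1 kJ/kg
m_dot = Q / dh = 173.0 / 158.1 = 1.0942 kg/s

1.0942


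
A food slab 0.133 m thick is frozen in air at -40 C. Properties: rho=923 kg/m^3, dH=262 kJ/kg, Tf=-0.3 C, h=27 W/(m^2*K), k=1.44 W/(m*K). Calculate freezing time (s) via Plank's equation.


dT = -0.3 - (-40) = 39.7 K
term1 = a/(2h) = 0.133/(2*27) = 0.002462962963
term2 = a^2/(8k) = 0.133^2/(8*1.44) = 0.001535503472
t = rho*dH*1000/dT * (term1 + term2)
t = 923*262*1000/39.7 * (0.002462962963 + 0.001535503472)
t = 24356 s

24356


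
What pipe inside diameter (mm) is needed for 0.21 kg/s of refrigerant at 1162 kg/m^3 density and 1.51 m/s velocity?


A = m_dot / (rho * v) = 0.21 / (1162 * 1.51) = 0.0001196840341 m^2
d = sqrt(4*A/pi) * 1000
d = 12.3 mm

12.3


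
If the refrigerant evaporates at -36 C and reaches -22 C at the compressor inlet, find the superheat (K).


Superheat = T_suction - T_evap
Superheat = -22 - (-36)
Superheat = 14 K

14


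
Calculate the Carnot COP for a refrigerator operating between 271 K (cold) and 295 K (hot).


dT = 295 - 271 = 24 K
COP_carnot = T_cold / dT = 271 / 24
COP_carnot = 11.292

11.292


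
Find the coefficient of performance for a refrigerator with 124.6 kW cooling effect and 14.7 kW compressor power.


COP = Q_evap / W
COP = 124.6 / 14.7
COP = 8.476

8.476


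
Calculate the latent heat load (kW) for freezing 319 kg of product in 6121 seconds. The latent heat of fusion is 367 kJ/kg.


Q_lat = m * h_fg / t
Q_lat = 319 * 367 / 6121
Q_lat = 19.13 kW

19.13


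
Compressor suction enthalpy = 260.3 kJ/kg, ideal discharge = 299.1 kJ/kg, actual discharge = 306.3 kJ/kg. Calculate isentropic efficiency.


dh_ideal = 299.1 - 260.3 = 38.8 kJ/kg
dh_actual = 306.3 - 260.3 = 46.0 kJ/kg
eta_s = dh_ideal / dh_actual = 38.8 / 46.0
eta_s = 0.8435

0.8435


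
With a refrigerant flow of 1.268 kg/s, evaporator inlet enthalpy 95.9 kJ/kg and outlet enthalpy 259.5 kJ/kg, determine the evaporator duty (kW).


dh = 259.5 - 95.9 = 163.6 kJ/kg
Q_evap = m_dot * dh = 1.268 * 163.6
Q_evap = 207.44 kW

207.44


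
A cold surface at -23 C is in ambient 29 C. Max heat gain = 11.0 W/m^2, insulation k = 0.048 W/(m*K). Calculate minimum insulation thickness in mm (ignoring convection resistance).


dT = 29 - (-23) = 52 K
thickness = k * dT / q_max * 1000
thickness = 0.048 * 52 / 11.0 * 1000
thickness = 226.9 mm

226.9


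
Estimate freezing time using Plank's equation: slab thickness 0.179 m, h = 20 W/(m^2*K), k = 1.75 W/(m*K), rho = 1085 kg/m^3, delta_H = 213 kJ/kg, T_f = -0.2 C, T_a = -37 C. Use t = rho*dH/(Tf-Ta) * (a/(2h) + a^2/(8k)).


dT = -0.2 - (-37) = 36.8 K
term1 = a/(2h) = 0.179/(2*20) = 0.004475
term2 = a^2/(8k) = 0.179^2/(8*1.75) = 0.002288642857
t = rho*dH*1000/dT * (term1 + term2)
t = 1085*213*1000/36.8 * (0.004475 + 0.002288642857)
t = 42476 s

42476


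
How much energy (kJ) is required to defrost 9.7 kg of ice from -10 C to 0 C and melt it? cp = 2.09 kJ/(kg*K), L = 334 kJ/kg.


Sensible heat = cp * dT = 2.09 * 10 = 20.9 kJ/kg
Total per kg = 20.9 + 334 = 354.9 kJ/kg
Q = m * total = 9.7 * 354.9
Q = 3442.5 kJ

3442.5


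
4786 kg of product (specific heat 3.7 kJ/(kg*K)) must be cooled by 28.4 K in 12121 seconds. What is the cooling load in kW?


Q = m * cp * dT / t
Q = 4786 * 3.7 * 28.4 / 12121
Q = 41.491 kW

41.491


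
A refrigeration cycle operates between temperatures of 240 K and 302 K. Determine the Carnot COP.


dT = 302 - 240 = 62 K
COP_carnot = T_cold / dT = 240 / 62
COP_carnot = 3.871

3.871


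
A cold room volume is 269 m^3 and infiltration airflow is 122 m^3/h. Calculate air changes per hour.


ACH = flow / volume
ACH = 122 / 269
ACH = 0.454

0.454


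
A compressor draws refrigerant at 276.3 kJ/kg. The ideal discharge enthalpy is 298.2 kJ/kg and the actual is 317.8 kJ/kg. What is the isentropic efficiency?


dh_ideal = 298.2 - 276.3 = 21.9 kJ/kg
dh_actual = 317.8 - 276.3 = 41.5 kJ/kg
eta_s = dh_ideal / dh_actual = 21.9 / 41.5
eta_s = 0.5277

0.5277


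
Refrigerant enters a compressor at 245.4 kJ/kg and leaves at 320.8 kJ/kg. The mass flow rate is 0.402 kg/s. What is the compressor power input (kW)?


dh = 320.8 - 245.4 = 75.4 kJ/kg
W = m_dot * dh = 0.402 * 75.4 = 30.31 kW

30.31


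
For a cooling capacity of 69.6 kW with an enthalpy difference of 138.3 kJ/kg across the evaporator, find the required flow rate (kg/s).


m_dot = Q / dh
m_dot = 69.6 / 138.3
m_dot = 0.5033 kg/s

0.5033


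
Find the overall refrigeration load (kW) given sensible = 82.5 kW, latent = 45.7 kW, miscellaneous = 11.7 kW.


Q_total = Q_s + Q_l + Q_misc
Q_total = 82.5 + 45.7 + 11.7
Q_total = 139.9 kW

139.9


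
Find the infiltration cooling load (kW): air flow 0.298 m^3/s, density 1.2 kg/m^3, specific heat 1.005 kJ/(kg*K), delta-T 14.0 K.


Q = V_dot * rho * cp * dT
Q = 0.298 * 1.2 * 1.005 * 14.0
Q = 5.031 kW

5.031


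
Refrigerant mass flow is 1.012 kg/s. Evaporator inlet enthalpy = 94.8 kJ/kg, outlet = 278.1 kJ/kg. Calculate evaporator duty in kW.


dh = 278.1 - 94.8 = 183.3 kJ/kg
Q_evap = m_dot * dh = 1.012 * 183.3
Q_evap = 185.5 kW

185.5


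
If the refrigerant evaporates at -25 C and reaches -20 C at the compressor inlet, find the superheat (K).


Superheat = T_suction - T_evap
Superheat = -20 - (-25)
Superheat = 5 K

5


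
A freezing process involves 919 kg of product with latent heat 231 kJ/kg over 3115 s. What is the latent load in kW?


Q_lat = m * h_fg / t
Q_lat = 919 * 231 / 3115
Q_lat = 68.15 kW

68.15


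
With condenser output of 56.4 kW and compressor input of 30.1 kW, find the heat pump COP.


COP_hp = Q_cond / W
COP_hp = 56.4 / 30.1
COP_hp = 1.874

1.874


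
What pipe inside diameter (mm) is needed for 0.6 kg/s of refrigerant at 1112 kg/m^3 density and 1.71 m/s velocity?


A = m_dot / (rho * v) = 0.6 / (1112 * 1.71) = 0.000315537044 m^2
d = sqrt(4*A/pi) * 1000
d = 20.0 mm

20.0


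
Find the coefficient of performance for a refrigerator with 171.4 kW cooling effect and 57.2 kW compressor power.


COP = Q_evap / W
COP = 171.4 / 57.2
COP = 2.997

2.997


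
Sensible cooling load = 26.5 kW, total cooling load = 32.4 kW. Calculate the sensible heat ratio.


SHR = Q_sensible / Q_total
SHR = 26.5 / 32.4
SHR = 0.818

0.818


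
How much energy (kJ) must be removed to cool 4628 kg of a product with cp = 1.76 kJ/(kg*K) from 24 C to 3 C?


dT = 24 - (3) = 21 K
Q = m * cp * dT = 4628 * 1.76 * 21
Q = 171051 kJ

171051


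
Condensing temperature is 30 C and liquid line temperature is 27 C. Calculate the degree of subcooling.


Subcooling = T_cond - T_liquid
Subcooling = 30 - 27
Subcooling = 3 K

3


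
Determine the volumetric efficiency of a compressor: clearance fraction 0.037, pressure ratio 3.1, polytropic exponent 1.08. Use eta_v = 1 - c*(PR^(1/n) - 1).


PR^(1/n) = 3.1^(1/1.08) = 2.85078544
eta_v = 1 - 0.037 * (2.85078544 - 1)
eta_v = 0.9315

0.9315


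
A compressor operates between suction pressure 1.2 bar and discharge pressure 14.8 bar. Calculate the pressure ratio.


PR = P_high / P_low
PR = 14.8 / 1.2
PR = 12.333

12.333


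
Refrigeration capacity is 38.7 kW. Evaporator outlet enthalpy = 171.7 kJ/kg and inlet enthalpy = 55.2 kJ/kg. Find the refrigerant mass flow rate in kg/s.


dh = 171.7 - 55.2 = 116.5 kJ/kg
m_dot = Q / dh = 38.7 / 116.5 = 0.3322 kg/s

0.3322


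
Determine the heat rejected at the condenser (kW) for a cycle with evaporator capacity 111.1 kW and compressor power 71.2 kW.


Q_cond = Q_evap + W
Q_cond = 111.1 + 71.2
Q_cond = 182.3 kW

182.3


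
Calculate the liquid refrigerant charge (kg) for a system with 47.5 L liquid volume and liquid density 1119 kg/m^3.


Charge = V * rho / 1000
Charge = 47.5 * 1119 / 1000
Charge = 53.15 kg

53.15


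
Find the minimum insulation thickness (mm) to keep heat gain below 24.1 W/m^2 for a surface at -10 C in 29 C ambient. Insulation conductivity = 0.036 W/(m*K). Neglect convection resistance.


dT = 29 - (-10) = 39 K
thickness = k * dT / q_max * 1000
thickness = 0.036 * 39 / 24.1 * 1000
thickness = 58.3 mm

58.3


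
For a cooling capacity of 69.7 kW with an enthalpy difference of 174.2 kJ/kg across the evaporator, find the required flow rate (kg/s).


m_dot = Q / dh
m_dot = 69.7 / 174.2
m_dot = 0.4001 kg/s

0.4001


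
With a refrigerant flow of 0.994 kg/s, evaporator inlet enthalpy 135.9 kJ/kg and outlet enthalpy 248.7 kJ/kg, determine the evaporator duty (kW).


dh = 248.7 - 135.9 = 112.8 kJ/kg
Q_evap = m_dot * dh = 0.994 * 112.8
Q_evap = 112.12 kW

112.12


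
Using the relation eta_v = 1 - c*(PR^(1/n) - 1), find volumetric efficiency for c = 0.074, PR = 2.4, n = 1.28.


PR^(1/n) = 2.4^(1/1.28) = 1.98170969
eta_v = 1 - 0.074 * (1.98170969 - 1)
eta_v = 0.9274

0.9274


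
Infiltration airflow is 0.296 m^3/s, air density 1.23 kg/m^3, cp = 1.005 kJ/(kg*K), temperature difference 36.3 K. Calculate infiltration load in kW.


Q = V_dot * rho * cp * dT
Q = 0.296 * 1.23 * 1.005 * 36.3
Q = 13.282 kW

13.282


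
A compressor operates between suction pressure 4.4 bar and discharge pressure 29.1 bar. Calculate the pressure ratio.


PR = P_high / P_low
PR = 29.1 / 4.4
PR = 6.614

6.614


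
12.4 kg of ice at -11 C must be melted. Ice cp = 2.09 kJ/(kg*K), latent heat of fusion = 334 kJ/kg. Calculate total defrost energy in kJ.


Sensible heat = cp * dT = 2.09 * 11 = 22.99 kJ/kg
Total per kg = 22.99 + 334 = 356.99 kJ/kg
Q = m * total = 12.4 * 356.99
Q = 4426.7 kJ

4426.7


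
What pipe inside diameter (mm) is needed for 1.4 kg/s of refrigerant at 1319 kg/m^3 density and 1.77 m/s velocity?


A = m_dot / (rho * v) = 1.4 / (1319 * 1.77) = 0.0005996667566 m^2
d = sqrt(4*A/pi) * 1000
d = 27.6 mm

27.6


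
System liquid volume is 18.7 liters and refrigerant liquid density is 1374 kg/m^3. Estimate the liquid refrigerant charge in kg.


Charge = V * rho / 1000
Charge = 18.7 * 1374 / 1000
Charge = 25.69 kg

25.69


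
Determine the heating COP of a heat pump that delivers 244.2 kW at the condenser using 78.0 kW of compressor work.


COP_hp = Q_cond / W
COP_hp = 244.2 / 78.0
COP_hp = 3.131

3.131


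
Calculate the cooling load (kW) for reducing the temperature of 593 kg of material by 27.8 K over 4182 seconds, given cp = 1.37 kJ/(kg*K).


Q = m * cp * dT / t
Q = 593 * 1.37 * 27.8 / 4182
Q = 5.401 kW

5.401


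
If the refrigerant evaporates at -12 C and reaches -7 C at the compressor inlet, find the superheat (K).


Superheat = T_suction - T_evap
Superheat = -7 - (-12)
Superheat = 5 K

5


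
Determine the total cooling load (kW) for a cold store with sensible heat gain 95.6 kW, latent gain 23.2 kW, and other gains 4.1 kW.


Q_total = Q_s + Q_l + Q_misc
Q_total = 95.6 + 23.2 + 4.1
Q_total = 122.9 kW

122.9


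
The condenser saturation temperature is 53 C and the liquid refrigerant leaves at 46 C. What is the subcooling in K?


Subcooling = T_cond - T_liquid
Subcooling = 53 - 46
Subcooling = 7 K

7


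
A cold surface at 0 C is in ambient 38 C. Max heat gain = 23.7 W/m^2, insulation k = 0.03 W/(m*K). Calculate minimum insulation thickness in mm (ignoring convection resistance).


dT = 38 - (0) = 38 K
thickness = k * dT / q_max * 1000
thickness = 0.03 * 38 / 23.7 * 1000
thickness = 48.1 mm

48.1


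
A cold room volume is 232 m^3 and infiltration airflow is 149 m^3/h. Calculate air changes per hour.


ACH = flow / volume
ACH = 149 / 232
ACH = 0.642

0.642


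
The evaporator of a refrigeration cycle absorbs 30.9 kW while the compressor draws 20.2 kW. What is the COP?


COP = Q_evap / W
COP = 30.9 / 20.2
COP = 1.53

1.53


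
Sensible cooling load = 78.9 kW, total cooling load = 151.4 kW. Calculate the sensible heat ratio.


SHR = Q_sensible / Q_total
SHR = 78.9 / 151.4
SHR = 0.521

0.521


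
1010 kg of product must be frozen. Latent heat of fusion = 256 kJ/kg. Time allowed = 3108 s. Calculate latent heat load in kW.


Q_lat = m * h_fg / t
Q_lat = 1010 * 256 / 3108
Q_lat = 83.19 kW

83.19


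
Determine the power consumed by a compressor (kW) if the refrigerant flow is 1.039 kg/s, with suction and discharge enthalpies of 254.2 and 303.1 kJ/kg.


dh = 303.1 - 254.2 = 48.9 kJ/kg
W = m_dot * dh = 1.039 * 48.9 = 50.81 kW

50.81


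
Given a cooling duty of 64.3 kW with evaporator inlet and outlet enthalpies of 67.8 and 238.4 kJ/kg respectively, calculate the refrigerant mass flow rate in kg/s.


dh = 238.4 - 67.8 = 170.6 kJ/kg
m_dot = Q / dh = 64.3 / 170.6 = 0.3769 kg/s

0.3769


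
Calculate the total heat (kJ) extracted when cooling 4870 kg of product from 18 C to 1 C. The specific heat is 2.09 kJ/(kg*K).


dT = 18 - (1) = 17 K
Q = m * cp * dT = 4870 * 2.09 * 17
Q = 173031 kJ

173031


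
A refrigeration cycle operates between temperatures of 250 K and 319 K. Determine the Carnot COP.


dT = 319 - 250 = 69 K
COP_carnot = T_cold / dT = 250 / 69
COP_carnot = 3.623

3.623


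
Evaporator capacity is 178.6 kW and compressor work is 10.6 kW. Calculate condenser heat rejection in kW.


Q_cond = Q_evap + W
Q_cond = 178.6 + 10.6
Q_cond = 189.2 kW

189.2


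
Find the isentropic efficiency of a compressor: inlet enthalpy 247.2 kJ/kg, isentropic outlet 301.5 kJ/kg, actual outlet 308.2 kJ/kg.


dh_ideal = 301.5 - 247.2 = 54.3 kJ/kg
dh_actual = 308.2 - 247.2 = 61.0 kJ/kg
eta_s = dh_ideal / dh_actual = 54.3 / 61.0
eta_s = 0.8902

0.8902


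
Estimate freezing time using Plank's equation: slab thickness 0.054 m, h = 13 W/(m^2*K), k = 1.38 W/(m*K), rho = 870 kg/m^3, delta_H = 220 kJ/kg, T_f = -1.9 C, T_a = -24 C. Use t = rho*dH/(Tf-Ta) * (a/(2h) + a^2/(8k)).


dT = -1.9 - (-24) = 22.1 K
term1 = a/(2h) = 0.054/(2*13) = 0.002076923077
term2 = a^2/(8k) = 0.054^2/(8*1.38) = 0.0002641304348
t = rho*dH*1000/dT * (term1 + term2)
t = 870*220*1000/22.1 * (0.002076923077 + 0.0002641304348)
t = 20275 s

20275


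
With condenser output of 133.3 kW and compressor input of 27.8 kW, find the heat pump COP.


COP_hp = Q_cond / W
COP_hp = 133.3 / 27.8
COP_hp = 4.795

4.795


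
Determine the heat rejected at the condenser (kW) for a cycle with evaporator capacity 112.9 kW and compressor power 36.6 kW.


Q_cond = Q_evap + W
Q_cond = 112.9 + 36.6
Q_cond = 149.5 kW

149.5


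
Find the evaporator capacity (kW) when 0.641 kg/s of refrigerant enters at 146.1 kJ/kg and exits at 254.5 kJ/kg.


dh = 254.5 - 146.1 = 108.4 kJ/kg
Q_evap = m_dot * dh = 0.641 * 108.4
Q_evap = 69.48 kW

69.48


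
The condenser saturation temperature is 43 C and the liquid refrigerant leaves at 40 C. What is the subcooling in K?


Subcooling = T_cond - T_liquid
Subcooling = 43 - 40
Subcooling = 3 K

3


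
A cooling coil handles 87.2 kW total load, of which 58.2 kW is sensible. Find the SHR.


SHR = Q_sensible / Q_total
SHR = 58.2 / 87.2
SHR = 0.667

0.667


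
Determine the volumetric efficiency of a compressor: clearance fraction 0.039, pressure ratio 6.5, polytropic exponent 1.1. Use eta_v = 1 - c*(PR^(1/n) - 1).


PR^(1/n) = 6.5^(1/1.1) = 5.48292294
eta_v = 1 - 0.039 * (5.48292294 - 1)
eta_v = 0.8252

0.8252


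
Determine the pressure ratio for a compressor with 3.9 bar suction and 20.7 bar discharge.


PR = P_high / P_low
PR = 20.7 / 3.9
PR = 5.308

5.308


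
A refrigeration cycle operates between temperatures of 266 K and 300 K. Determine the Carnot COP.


dT = 300 - 266 = 34 K
COP_carnot = T_cold / dT = 266 / 34
COP_carnot = 7.824

7.824


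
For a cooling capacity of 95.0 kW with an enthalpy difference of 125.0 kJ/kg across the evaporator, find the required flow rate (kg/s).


m_dot = Q / dh
m_dot = 95.0 / 125.0
m_dot = 0.76 kg/s

0.76


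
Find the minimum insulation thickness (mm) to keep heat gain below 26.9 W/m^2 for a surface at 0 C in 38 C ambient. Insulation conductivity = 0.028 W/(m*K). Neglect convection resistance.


dT = 38 - (0) = 38 K
thickness = k * dT / q_max * 1000
thickness = 0.028 * 38 / 26.9 * 1000
thickness = 39.6 mm

39.6


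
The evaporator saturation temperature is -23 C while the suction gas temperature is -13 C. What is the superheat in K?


Superheat = T_suction - T_evap
Superheat = -13 - (-23)
Superheat = 10 K

10


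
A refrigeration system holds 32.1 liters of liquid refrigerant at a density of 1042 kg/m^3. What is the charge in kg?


Charge = V * rho / 1000
Charge = 32.1 * 1042 / 1000
Charge = 33.45 kg

33.45


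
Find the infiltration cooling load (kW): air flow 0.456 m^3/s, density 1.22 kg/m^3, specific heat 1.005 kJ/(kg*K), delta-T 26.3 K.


Q = V_dot * rho * cp * dT
Q = 0.456 * 1.22 * 1.005 * 26.3
Q = 14.704 kW

14.704


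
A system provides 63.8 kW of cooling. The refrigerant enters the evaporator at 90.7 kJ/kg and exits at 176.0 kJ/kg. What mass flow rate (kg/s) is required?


dh = 176.0 - 90.7 = 85.3 kJ/kg
m_dot = Q / dh = 63.8 / 85.3 = 0.7479 kg/s

0.7479


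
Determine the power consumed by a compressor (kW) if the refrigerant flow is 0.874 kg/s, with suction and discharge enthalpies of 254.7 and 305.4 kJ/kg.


dh = 305.4 - 254.7 = 50.7 kJ/kg
W = m_dot * dh = 0.874 * 50.7 = 44.31 kW

44.31


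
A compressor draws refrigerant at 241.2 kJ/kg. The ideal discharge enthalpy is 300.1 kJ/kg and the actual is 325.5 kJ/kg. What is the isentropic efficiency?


dh_ideal = 300.1 - 241.2 = 58.9 kJ/kg
dh_actual = 325.5 - 241.2 = 84.3 kJ/kg
eta_s = dh_ideal / dh_actual = 58.9 / 84.3
eta_s = 0.6987

0.6987


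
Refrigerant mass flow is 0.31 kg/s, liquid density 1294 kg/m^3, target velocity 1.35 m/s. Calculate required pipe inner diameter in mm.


A = m_dot / (rho * v) = 0.31 / (1294 * 1.35) = 0.0001774572099 m^2
d = sqrt(4*A/pi) * 1000
d = 15.0 mm

15.0


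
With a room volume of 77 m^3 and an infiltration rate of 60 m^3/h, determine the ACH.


ACH = flow / volume
ACH = 60 / 77
ACH = 0.779

0.779


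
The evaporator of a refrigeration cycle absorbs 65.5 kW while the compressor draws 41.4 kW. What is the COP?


COP = Q_evap / W
COP = 65.5 / 41.4
COP = 1.582

1.582


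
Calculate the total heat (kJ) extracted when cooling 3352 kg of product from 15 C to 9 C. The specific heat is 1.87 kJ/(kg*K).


dT = 15 - (9) = 6 K
Q = m * cp * dT = 3352 * 1.87 * 6
Q = 37609 kJ

37609


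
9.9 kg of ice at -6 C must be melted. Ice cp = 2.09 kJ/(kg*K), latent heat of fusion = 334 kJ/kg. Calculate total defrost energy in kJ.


Sensible heat = cp * dT = 2.09 * 6 = 12.54 kJ/kg
Total per kg = 12.54 + 334 = 346.54 kJ/kg
Q = m * total = 9.9 * 346.54
Q = 3430.7 kJ

3430.7


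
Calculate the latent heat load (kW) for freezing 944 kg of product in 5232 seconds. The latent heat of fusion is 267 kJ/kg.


Q_lat = m * h_fg / t
Q_lat = 944 * 267 / 5232
Q_lat = 48.17 kW

48.17


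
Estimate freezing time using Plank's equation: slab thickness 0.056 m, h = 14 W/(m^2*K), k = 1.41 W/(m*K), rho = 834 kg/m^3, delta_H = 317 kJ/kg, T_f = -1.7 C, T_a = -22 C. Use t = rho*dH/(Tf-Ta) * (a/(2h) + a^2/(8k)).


dT = -1.7 - (-22) = 20.3 K
term1 = a/(2h) = 0.056/(2*14) = 0.002
term2 = a^2/(8k) = 0.056^2/(8*1.41) = 0.0002780141844
t = rho*dH*1000/dT * (term1 + term2)
t = 834*317*1000/20.3 * (0.002 + 0.0002780141844)
t = 29668 s

29668


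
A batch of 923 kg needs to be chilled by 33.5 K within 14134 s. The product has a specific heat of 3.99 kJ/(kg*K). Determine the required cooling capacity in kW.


Q = m * cp * dT / t
Q = 923 * 3.99 * 33.5 / 14134
Q = 8.729 kW

8.729


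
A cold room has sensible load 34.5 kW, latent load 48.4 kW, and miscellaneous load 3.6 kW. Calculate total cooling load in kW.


Q_total = Q_s + Q_l + Q_misc
Q_total = 34.5 + 48.4 + 3.6
Q_total = 86.5 kW

86.5


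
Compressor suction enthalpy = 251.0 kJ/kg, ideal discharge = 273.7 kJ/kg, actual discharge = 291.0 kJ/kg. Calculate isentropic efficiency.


dh_ideal = 273.7 - 251.0 = 22.7 kJ/kg
dh_actual = 291.0 - 251.0 = 40.0 kJ/kg
eta_s = dh_ideal / dh_actual = 22.7 / 40.0
eta_s = 0.5675

0.5675


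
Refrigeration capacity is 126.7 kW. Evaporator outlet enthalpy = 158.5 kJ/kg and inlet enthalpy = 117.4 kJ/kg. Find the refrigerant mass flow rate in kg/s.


dh = 158.5 - 117.4 = 41.1 kJ/kg
m_dot = Q / dh = 126.7 / 41.1 = 3.0827 kg/s

3.0827


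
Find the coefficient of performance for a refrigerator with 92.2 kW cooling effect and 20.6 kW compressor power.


COP = Q_evap / W
COP = 92.2 / 20.6
COP = 4.476

4.476


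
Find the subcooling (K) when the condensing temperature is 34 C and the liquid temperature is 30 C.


Subcooling = T_cond - T_liquid
Subcooling = 34 - 30
Subcooling = 4 K

4


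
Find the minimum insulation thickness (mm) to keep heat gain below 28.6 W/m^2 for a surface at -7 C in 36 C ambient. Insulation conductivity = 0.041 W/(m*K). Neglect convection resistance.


dT = 36 - (-7) = 43 K
thickness = k * dT / q_max * 1000
thickness = 0.041 * 43 / 28.6 * 1000
thickness = 61.6 mm

61.6


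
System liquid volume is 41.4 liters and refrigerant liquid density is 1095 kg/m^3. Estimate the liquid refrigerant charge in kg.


Charge = V * rho / 1000
Charge = 41.4 * 1095 / 1000
Charge = 45.33 kg

45.33


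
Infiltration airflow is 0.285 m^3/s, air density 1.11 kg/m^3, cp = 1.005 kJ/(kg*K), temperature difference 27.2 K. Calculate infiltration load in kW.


Q = V_dot * rho * cp * dT
Q = 0.285 * 1.11 * 1.005 * 27.2
Q = 8.648 kW

8.648


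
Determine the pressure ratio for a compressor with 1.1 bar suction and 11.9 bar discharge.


PR = P_high / P_low
PR = 11.9 / 1.1
PR = 10.818

10.818


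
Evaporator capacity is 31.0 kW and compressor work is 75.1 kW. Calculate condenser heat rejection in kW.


Q_cond = Q_evap + W
Q_cond = 31.0 + 75.1
Q_cond = 106.1 kW

106.1


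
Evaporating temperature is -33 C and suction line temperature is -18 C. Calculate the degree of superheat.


Superheat = T_suction - T_evap
Superheat = -18 - (-33)
Superheat = 15 K

15


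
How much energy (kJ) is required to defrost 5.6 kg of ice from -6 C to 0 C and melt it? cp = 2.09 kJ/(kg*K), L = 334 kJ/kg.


Sensible heat = cp * dT = 2.09 * 6 = 12.54 kJ/kg
Total per kg = 12.54 + 334 = 346.54 kJ/kg
Q = m * total = 5.6 * 346.54
Q = 1940.6 kJ

1940.6


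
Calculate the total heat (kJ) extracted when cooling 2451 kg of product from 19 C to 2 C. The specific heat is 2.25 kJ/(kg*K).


dT = 19 - (2) = 17 K
Q = m * cp * dT = 2451 * 2.25 * 17
Q = 93751 kJ

93751


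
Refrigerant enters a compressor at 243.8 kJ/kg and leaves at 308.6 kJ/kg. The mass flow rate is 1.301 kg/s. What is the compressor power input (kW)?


dh = 308.6 - 243.8 = 64.8 kJ/kg
W = m_dot * dh = 1.301 * 64.8 = 84.3 kW

84.3


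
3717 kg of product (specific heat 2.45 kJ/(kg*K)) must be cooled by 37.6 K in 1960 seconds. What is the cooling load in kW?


Q = m * cp * dT / t
Q = 3717 * 2.45 * 37.6 / 1960
Q = 174.699 kW

174.699


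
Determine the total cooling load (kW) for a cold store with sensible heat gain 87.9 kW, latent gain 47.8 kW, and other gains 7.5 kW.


Q_total = Q_s + Q_l + Q_misc
Q_total = 87.9 + 47.8 + 7.5
Q_total = 143.2 kW

143.2


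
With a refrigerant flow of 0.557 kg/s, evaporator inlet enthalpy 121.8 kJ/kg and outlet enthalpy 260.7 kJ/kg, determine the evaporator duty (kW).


dh = 260.7 - 121.8 = 138.9 kJ/kg
Q_evap = m_dot * dh = 0.557 * 138.9
Q_evap = 77.37 kW

77.37


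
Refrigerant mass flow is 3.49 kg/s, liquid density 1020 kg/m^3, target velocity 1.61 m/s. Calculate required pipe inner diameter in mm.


A = m_dot / (rho * v) = 3.49 / (1020 * 1.61) = 0.002125197905 m^2
d = sqrt(4*A/pi) * 1000
d = 52.0 mm

52.0


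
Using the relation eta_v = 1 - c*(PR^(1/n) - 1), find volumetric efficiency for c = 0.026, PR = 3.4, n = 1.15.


PR^(1/n) = 3.4^(1/1.15) = 2.89838171
eta_v = 1 - 0.026 * (2.89838171 - 1)
eta_v = 0.9506

0.9506


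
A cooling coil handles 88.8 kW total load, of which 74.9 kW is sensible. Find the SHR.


SHR = Q_sensible / Q_total
SHR = 74.9 / 88.8
SHR = 0.843

0.843


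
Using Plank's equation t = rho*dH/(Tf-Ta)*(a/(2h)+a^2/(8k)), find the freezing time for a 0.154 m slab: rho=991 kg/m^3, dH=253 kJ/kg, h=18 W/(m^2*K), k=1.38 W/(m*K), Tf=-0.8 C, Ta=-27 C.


dT = -0.8 - (-27) = 26.2 K
term1 = a/(2h) = 0.154/(2*18) = 0.004277777778
term2 = a^2/(8k) = 0.154^2/(8*1.38) = 0.002148188406
t = rho*dH*1000/dT * (term1 + term2)
t = 991*253*1000/26.2 * (0.004277777778 + 0.002148188406)
t = 61494 s

61494


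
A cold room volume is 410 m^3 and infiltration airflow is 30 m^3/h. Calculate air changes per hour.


ACH = flow / volume
ACH = 30 / 410
ACH = 0.073

0.073


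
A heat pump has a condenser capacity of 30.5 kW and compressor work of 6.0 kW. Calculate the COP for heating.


COP_hp = Q_cond / W
COP_hp = 30.5 / 6.0
COP_hp = 5.083

5.083


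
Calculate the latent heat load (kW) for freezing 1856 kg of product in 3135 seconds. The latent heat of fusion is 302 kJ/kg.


Q_lat = m * h_fg / t
Q_lat = 1856 * 302 / 3135
Q_lat = 178.79 kW

178.79


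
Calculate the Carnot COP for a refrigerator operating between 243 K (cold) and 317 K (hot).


dT = 317 - 243 = 74 K
COP_carnot = T_cold / dT = 243 / 74
COP_carnot = 3.284

3.284


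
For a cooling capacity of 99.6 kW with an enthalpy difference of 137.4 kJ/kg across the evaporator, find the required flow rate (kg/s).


m_dot = Q / dh
m_dot = 99.6 / 137.4
m_dot = 0.7249 kg/s

0.7249


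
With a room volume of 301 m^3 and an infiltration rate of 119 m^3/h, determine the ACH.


ACH = flow / volume
ACH = 119 / 301
ACH = 0.395

0.395


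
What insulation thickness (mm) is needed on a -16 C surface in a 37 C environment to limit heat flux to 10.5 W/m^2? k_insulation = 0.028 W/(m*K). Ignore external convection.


dT = 37 - (-16) = 53 K
thickness = k * dT / q_max * 1000
thickness = 0.028 * 53 / 10.5 * 1000
thickness = 141.3 mm

141.3


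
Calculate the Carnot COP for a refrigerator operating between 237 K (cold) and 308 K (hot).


dT = 308 - 237 = 71 K
COP_carnot = T_cold / dT = 237 / 71
COP_carnot = 3.338

3.338


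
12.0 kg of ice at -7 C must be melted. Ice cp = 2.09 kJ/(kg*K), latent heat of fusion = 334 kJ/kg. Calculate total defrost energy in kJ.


Sensible heat = cp * dT = 2.09 * 7 = 14.63 kJ/kg
Total per kg = 14.63 + 334 = 348.63 kJ/kg
Q = m * total = 12.0 * 348.63
Q = 4183.6 kJ

4183.6


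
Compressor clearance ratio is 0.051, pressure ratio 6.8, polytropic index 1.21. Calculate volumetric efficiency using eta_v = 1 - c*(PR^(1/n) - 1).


PR^(1/n) = 6.8^(1/1.21) = 4.87555315
eta_v = 1 - 0.051 * (4.87555315 - 1)
eta_v = 0.8023

0.8023
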